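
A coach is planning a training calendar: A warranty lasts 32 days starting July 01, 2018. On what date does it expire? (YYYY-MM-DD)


Start: 2018-07-01
Adding 32 days
Days remaining in July: 30
After July: 2 days still to add
August 2018 has 31 days, need 2
Result: 2018-08-02

2018-08-02


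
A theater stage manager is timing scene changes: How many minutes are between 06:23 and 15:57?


Start time: 06:23 = 383 minutes from midnight
End time: 15:57 = 957 minutes from midnight
Difference: 957 - 383 = 574 minutes
That is 9 hours and 34 minutes

574


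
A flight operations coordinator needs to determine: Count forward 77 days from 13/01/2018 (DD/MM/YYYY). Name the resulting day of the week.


Start: 2018-01-13 (Saturday)
Step 1 - find target date: add 77 days
  2018-01-13 + 77 days = 2018-03-31
Step 2 - day of week:
  77 mod 7 = 0
  Saturday + 0 days -> Saturday
Result: Saturday (2018-03-31)

Saturday


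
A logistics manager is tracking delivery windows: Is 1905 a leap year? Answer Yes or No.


Year: 1905
Divisible by 4? 1905 / 4 = 476.25 -> No
Not divisible by 4, so NOT a leap year

No


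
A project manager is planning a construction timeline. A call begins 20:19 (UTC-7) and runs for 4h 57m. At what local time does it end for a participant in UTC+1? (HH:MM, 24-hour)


Start: 20:19 in UTC-7
Step 1 - add duration:
  minutes: 19 + 57 = 76 (carry 1h)
  hours: 20 + 4 + 1 = 25
  end in UTC-7: 01:16
Step 2 - convert UTC-7 -> UTC+1:
  offset difference: 1 - (-7) = 8 hours
  1 + (8) = 9 -> mod 24 = 9
Result: 09:16 in UTC+1

09:16


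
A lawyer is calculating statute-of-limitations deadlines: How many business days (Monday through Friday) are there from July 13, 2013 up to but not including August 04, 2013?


Start: 2013-07-13 (Saturday)
End (exclusive): 2013-08-04 (Sunday)
Total calendar days: 22
Full weeks: 22 // 7 = 3 -> 15 weekdays
Remaining 1 days starting on Saturday:
  Sat(-) -> 0 weekdays
Total business days: 15 + 0 = 15

15


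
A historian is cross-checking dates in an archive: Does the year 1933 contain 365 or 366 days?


Year: 1933
Check leap year rules:
Divisible by 4? No
1933 is not a leap year
Days: 365

365


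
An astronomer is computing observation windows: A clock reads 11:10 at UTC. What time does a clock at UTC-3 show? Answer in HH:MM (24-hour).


Local time: 11:10 at UTC (offset 0h)
Target zone: UTC-3 (offset -3h)
Difference: -3 - (0) = -3 hours
Calculation: 11 + (-3) = 8
Result: 08:10

08:10


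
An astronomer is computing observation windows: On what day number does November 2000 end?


Month: November
Year: 2000
November is a 30-day month
Total: 30 days

30


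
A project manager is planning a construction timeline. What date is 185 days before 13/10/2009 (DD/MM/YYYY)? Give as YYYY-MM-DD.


Start: 2009-10-13
Subtracting 185 days
Days already passed in October: 13
After going back through October: 172 more days to subtract
September 2009: 30 days, 142 remaining
August 2009: 31 days, 111 remaining
July 2009: 31 days, 80 remaining
June 2009: 30 days, 50 remaining
Result: 2009-04-11

2009-04-11


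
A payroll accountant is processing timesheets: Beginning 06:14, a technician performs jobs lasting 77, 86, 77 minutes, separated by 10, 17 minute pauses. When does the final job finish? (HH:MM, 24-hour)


Start: 06:14 = 374 min from midnight
  after task 1 (77 min): 07:31
  after break (10 min): 07:41
  after task 2 (86 min): 09:07
  after break (17 min): 09:24
  after task 3 (77 min): 10:41
Total elapsed: 267 minutes
End time: 10:41

10:41


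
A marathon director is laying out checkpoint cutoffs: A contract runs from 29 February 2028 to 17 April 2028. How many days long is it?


Start date: 2028-02-29
End date: 2028-04-17
Feb 2028: +1 days
Mar 2028: +31 days
Apr 2028: +16 days
Total: 48 days

48


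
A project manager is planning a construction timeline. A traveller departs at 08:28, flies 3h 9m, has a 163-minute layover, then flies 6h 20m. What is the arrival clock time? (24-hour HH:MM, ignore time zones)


Depart: 08:28
Leg 1: +189 min -> 11:37
Layover: +163 min -> 14:20
Leg 2: +380 min -> 20:40
Total travel: 732 minutes = 12h 12m
Arrival: 20:40

20:40


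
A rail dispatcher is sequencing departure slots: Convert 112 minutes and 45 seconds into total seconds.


Minutes: 112
Seconds: 45
Convert minutes to seconds: 112 x 60 = 6720
Add remaining seconds: 6720 + 45 = 6765

6765


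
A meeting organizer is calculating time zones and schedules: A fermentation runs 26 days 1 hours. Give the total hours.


Days: 26
Extra hours: 1
Hours per day: 24
Days to hours: 26 x 24 = 624
Total: 624 + 1 = 625

625


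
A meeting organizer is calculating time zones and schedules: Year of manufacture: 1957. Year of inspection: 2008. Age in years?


Birth year: 1957
Current year: 2008
Age = current year - birth year
Age = 2008 - 1957 = 51

51


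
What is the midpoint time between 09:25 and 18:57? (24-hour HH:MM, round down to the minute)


Start time: 09:25 = 565 minutes from midnight
End time: 18:57 = 1137 minutes from midnight
Sum: 565 + 1137 = 1702
Midpoint: 1702 / 2 = 851 minutes
Convert: 851 / 60 = 14 hours, 11 minutes
Result: 14:11

14:11


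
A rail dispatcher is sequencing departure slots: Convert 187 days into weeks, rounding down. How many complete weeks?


Total days: 187
Days per week: 7
Division: 187 / 7 = 26 remainder 5
Complete weeks: 26
Remaining days: 5

26


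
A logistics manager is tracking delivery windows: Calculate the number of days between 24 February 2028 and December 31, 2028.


Start: February 24, 2028
End: December 31, 2028
Days left in February: 5
March: 31
April: 30
May: 31
June: 30
... plus remaining months
Sum of remaining months: 306
Total: 5 + 306 = 311

311


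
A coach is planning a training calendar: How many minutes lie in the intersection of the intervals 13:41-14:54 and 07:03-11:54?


Interval A: [821, 894] minutes from midnight
Interval B: [423, 714] minutes from midnight
Overlap start = max(821, 423) = 821
Overlap end = min(894, 714) = 714
End <= start, so the intervals do not overlap: 0 minutes

0


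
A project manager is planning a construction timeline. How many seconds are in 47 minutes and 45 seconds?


Minutes: 47
Extra seconds: 45
Seconds per minute: 60
Minutes to seconds: 47 x 60 = 2820
Total: 2820 + 45 = 2865

2865


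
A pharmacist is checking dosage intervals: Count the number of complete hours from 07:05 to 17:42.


Start: 07:05
End: 17:42
Hour difference: 17 - 7 = 10 hours
Minute difference: 42 - 5 = 37 minutes
Total minutes: 637
Complete hours: 637 / 60 = 10 (remainder 37)

10


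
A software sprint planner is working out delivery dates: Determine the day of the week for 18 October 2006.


Date: 2006-10-18
January 1, 2006 is a Sunday
Day of year: 291
Offset from Jan 1: 290 days
290 mod 7 = 3
Result: Wednesday

Wednesday


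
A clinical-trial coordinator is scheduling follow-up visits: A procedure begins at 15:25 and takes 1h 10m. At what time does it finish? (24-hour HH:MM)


Start time: 15:25
Adding: 1 hours 10 minutes
Minutes: 25 + 10 = 35
Hours: 15 + 1 + 0 = 16
Result: 16:35

16:35


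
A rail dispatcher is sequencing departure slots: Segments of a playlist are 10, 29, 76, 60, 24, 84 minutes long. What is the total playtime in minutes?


Durations: 10, 29, 76, 60, 24, 84
Running sum: 10
+ 29 = 39
+ 76 = 115
+ 60 = 175
+ 24 = 199
+ 84 = 283
Total duration: 283 minutes
That is 4 hours and 43 minutes

283


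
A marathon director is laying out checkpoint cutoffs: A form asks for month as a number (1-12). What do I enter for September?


Calendar month order:
8. August
9. September <--
10. October
September is month number 9

9


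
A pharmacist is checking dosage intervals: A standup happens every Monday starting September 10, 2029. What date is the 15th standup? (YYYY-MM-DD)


First occurrence: 2029-09-10 (occurrence 1)
Each occurrence is 7 days after the previous.
Occurrence 15 is 14 weeks after the first.
14 weeks = 98 days
2029-09-10 + 98 days = 2029-12-17

2029-12-17


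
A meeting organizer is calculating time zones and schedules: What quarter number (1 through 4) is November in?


Month: November (month 11)
Q1: January-March (months 1-3)
Q2: April-June (months 4-6)
Q3: July-September (months 7-9)
Q4: October-December (months 10-12)
Month 11 falls in Q4

4


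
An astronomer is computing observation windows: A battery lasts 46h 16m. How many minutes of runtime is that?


Hours: 46
Extra minutes: 16
Minutes per hour: 60
Hours to minutes: 46 x 60 = 2760
Total: 2760 + 16 = 2776

2776


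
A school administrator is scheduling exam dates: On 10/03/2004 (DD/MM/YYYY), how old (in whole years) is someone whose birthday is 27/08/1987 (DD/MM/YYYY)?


Birth: 1987-08-27
Reference: 2004-03-10
Year difference: 2004 - 1987 = 17
Has birthday (08-27) occurred by 03-10? No
Birthday not yet reached this year -> subtract 1
Age in full years: 16

16


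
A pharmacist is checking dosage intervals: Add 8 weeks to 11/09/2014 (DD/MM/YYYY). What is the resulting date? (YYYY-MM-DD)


Start: 2014-09-11
Weeks to add: 8
Convert to days: 8 x 7 = 56 days
Add 56 days to 2014-09-11
Result: 2014-11-06

2014-11-06


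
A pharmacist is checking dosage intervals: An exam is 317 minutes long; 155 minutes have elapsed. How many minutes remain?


Total budget: 317 minutes
Time used: 155 minutes
Remaining: 317 - 155 = 162 minutes
Percent used: 48.9%
Percent remaining: 51.1%

162


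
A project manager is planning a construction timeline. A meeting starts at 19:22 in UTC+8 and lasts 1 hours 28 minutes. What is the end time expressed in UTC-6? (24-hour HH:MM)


Start: 19:22 in UTC+8
Step 1 - add duration:
  minutes: 22 + 28 = 50
  hours: 19 + 1 + 0 = 20
  end in UTC+8: 20:50
Step 2 - convert UTC+8 -> UTC-6:
  offset difference: -6 - (8) = -14 hours
  20 + (-14) = 6 -> mod 24 = 6
Result: 06:50 in UTC-6

06:50


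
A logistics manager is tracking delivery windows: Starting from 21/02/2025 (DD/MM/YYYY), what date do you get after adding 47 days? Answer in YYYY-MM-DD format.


Start: 2025-02-21
Adding 47 days
Days remaining in February: 7
After February: 40 days still to add
March 2025: 31 days, 9 remaining
April 2025 has 30 days, need 9
Result: 2025-04-09

2025-04-09


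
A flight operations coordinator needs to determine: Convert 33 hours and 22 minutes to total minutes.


Hours: 33
Extra minutes: 22
Minutes per hour: 60
Hours to minutes: 33 x 60 = 1980
Total: 1980 + 22 = 2002

2002


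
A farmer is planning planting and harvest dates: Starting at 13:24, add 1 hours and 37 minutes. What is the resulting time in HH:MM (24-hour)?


Start time: 13:24
Adding: 1 hours 37 minutes
Minutes: 24 + 37 = 61
Minute overflow: 61 >= 60, so carry 1 hour, minutes = 1
Hours: 13 + 1 + 1 = 15
Result: 15:01

15:01


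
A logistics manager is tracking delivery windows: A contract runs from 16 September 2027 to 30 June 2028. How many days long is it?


Start date: 2027-09-16
End date: 2028-06-30
Sep 2027: +15 days
Oct 2027: +31 days
Nov 2027: +30 days
... (7 more months)
Total: 288 days

288


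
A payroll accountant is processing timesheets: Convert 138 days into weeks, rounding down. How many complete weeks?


Total days: 138
Days per week: 7
Division: 138 / 7 = 19 remainder 5
Complete weeks: 19
Remaining days: 5

19


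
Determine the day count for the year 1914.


Year: 1914
Check leap year rules:
Divisible by 4? No
1914 is not a leap year
Days: 365

365


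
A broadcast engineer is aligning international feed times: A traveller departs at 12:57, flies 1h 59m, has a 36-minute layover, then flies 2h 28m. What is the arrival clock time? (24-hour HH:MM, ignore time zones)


Depart: 12:57
Leg 1: +119 min -> 14:56
Layover: +36 min -> 15:32
Leg 2: +148 min -> 18:00
Total travel: 303 minutes = 5h 3m
Arrival: 18:00

18:00


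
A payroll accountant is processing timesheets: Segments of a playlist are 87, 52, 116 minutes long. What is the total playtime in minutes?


Durations: 87, 52, 116
Running sum: 87
+ 52 = 139
+ 116 = 255
Total duration: 255 minutes
That is 4 hours and 15 minutes

255


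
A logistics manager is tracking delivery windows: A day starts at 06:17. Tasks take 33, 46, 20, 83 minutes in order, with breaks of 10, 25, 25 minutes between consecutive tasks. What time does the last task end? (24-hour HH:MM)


Start: 06:17 = 377 min from midnight
  after task 1 (33 min): 06:50
  after break (10 min): 07:00
  after task 2 (46 min): 07:46
  after break (25 min): 08:11
  after task 3 (20 min): 08:31
  after break (25 min): 08:56
  after task 4 (83 min): 10:19
Total elapsed: 242 minutes
End time: 10:19

10:19


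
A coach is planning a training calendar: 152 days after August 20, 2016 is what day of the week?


Start: 2016-08-20 (Saturday)
Step 1 - find target date: add 152 days
  2016-08-20 + 152 days = 2017-01-19
Step 2 - day of week:
  152 mod 7 = 5
  Saturday + 5 days -> Thursday
Result: Thursday (2017-01-19)

Thursday


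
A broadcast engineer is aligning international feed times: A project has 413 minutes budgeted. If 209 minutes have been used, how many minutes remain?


Total budget: 413 minutes
Time used: 209 minutes
Remaining: 413 - 209 = 204 minutes
Percent used: 50.6%
Percent remaining: 49.4%

204


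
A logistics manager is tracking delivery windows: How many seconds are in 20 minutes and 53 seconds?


Minutes: 20
Extra seconds: 53
Seconds per minute: 60
Minutes to seconds: 20 x 60 = 1200
Total: 1200 + 53 = 1253

1253


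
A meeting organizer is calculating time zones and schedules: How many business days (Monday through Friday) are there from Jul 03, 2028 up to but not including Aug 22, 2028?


Start: 2028-07-03 (Monday)
End (exclusive): 2028-08-22 (Tuesday)
Total calendar days: 50
Full weeks: 50 // 7 = 7 -> 35 weekdays
Remaining 1 days starting on Monday:
  Mon(w) -> 1 weekdays
Total business days: 35 + 1 = 36

36


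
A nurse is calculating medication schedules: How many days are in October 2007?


Month: October
Year: 2007
October is a 31-day month
Total: 31 days

31


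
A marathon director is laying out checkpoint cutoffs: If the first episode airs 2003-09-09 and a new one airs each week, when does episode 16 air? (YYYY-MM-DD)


First occurrence: 2003-09-09 (occurrence 1)
Each occurrence is 7 days after the previous.
Occurrence 16 is 15 weeks after the first.
15 weeks = 105 days
2003-09-09 + 105 days = 2003-12-23

2003-12-23


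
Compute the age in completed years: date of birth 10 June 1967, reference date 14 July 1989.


Birth: 1967-06-10
Reference: 1989-07-14
Year difference: 1989 - 1967 = 22
Has birthday (06-10) occurred by 07-14? Yes
Age in full years: 22

22


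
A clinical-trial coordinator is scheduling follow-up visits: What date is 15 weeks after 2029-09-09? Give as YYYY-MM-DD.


Start: 2029-09-09
Weeks to add: 15
Convert to days: 15 x 7 = 105 days
Add 105 days to 2029-09-09
Result: 2029-12-23

2029-12-23


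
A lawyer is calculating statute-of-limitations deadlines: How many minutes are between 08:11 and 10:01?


Start time: 08:11 = 491 minutes from midnight
End time: 10:01 = 601 minutes from midnight
Difference: 601 - 491 = 110 minutes
That is 1 hours and 50 minutes

110


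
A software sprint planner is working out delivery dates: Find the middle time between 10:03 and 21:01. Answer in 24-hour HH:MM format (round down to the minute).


Start time: 10:03 = 603 minutes from midnight
End time: 21:01 = 1261 minutes from midnight
Sum: 603 + 1261 = 1864
Midpoint: 1864 / 2 = 932 minutes
Convert: 932 / 60 = 15 hours, 32 minutes
Result: 15:32

15:32


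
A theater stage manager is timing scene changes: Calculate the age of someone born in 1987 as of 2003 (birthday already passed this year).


Birth year: 1987
Current year: 2003
Age = current year - birth year
Age = 2003 - 1987 = 16

16


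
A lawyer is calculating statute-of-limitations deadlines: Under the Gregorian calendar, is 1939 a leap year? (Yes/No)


Year: 1939
Divisible by 4? 1939 / 4 = 484.75 -> No
Not divisible by 4, so NOT a leap year

No


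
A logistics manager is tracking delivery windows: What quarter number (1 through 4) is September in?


Month: September (month 9)
Q1: January-March (months 1-3)
Q2: April-June (months 4-6)
Q3: July-September (months 7-9)
Q4: October-December (months 10-12)
Month 9 falls in Q3

3


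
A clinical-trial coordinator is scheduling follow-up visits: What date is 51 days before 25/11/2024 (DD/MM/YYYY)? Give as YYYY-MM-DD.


Start: 2024-11-25
Subtracting 51 days
Days already passed in November: 25
After going back through November: 26 more days to subtract
October 2024 has 31 days, need 26
Result: 2024-10-05

2024-10-05


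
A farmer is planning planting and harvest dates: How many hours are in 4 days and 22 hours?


Days: 4
Extra hours: 22
Hours per day: 24
Days to hours: 4 x 24 = 96
Total: 96 + 22 = 118

118


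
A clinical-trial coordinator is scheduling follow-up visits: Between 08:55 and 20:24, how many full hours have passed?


Start: 08:55
End: 20:24
Hour difference: 20 - 8 = 12 hours
Minute difference: 24 - 55 = -31 minutes
Total minutes: 689
Complete hours: 689 / 60 = 11 (remainder 29)

11


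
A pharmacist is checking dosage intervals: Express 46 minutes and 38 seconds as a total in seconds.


Minutes: 46
Seconds: 38
Convert minutes to seconds: 46 x 60 = 2760
Add remaining seconds: 2760 + 38 = 2798

2798


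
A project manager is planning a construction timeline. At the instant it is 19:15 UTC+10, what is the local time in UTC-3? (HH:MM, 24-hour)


Local time: 19:15 at UTC+10 (offset 10h)
Target zone: UTC-3 (offset -3h)
Difference: -3 - (10) = -13 hours
Calculation: 19 + (-13) = 6
Result: 06:15

06:15


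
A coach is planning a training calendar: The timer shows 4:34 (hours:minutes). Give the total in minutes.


Hours: 4
Minutes: 34
Convert hours to minutes: 4 x 60 = 240
Add remaining minutes: 240 + 34 = 274

274


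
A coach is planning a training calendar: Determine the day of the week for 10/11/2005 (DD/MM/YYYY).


Date: 2005-11-10
January 1, 2005 is a Saturday
Day of year: 314
Offset from Jan 1: 313 days
313 mod 7 = 5
Result: Thursday

Thursday


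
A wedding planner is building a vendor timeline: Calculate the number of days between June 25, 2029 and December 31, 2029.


Start: June 25, 2029
End: December 31, 2029
Days left in June: 5
July: 31
August: 31
September: 30
October: 31
... plus remaining months
Sum of remaining months: 184
Total: 5 + 184 = 189

189


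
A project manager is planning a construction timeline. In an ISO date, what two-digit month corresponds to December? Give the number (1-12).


Calendar month order:
11. November
12. December <--
December is month number 12

12


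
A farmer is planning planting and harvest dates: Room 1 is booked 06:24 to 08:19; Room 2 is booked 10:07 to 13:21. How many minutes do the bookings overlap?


Interval A: [384, 499] minutes from midnight
Interval B: [607, 801] minutes from midnight
Overlap start = max(384, 607) = 607
Overlap end = min(499, 801) = 499
End <= start, so the intervals do not overlap: 0 minutes

0


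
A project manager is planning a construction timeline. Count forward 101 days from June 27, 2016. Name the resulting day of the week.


Start: 2016-06-27 (Monday)
Step 1 - find target date: add 101 days
  2016-06-27 + 101 days = 2016-10-06
Step 2 - day of week:
  101 mod 7 = 3
  Monday + 3 days -> Thursday
Result: Thursday (2016-10-06)

Thursday


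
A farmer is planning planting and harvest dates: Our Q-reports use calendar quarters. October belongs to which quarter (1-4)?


Month: October (month 10)
Q1: January-March (months 1-3)
Q2: April-June (months 4-6)
Q3: July-September (months 7-9)
Q4: October-December (months 10-12)
Month 10 falls in Q4

4


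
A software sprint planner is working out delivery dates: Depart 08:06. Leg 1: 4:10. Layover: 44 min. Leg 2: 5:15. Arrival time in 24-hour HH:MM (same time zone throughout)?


Depart: 08:06
Leg 1: +250 min -> 12:16
Layover: +44 min -> 13:00
Leg 2: +315 min -> 18:15
Total travel: 609 minutes = 10h 9m
Arrival: 18:15

18:15


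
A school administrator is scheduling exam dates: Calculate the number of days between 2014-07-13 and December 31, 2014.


Start: July 13, 2014
End: December 31, 2014
Days left in July: 18
August: 31
September: 30
October: 31
November: 30
... plus remaining months
Sum of remaining months: 153
Total: 18 + 153 = 171

171


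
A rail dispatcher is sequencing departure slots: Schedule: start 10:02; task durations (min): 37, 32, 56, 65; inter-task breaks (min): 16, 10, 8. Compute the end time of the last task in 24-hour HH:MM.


Start: 10:02 = 602 min from midnight
  after task 1 (37 min): 10:39
  after break (16 min): 10:55
  after task 2 (32 min): 11:27
  after break (10 min): 11:37
  after task 3 (56 min): 12:33
  after break (8 min): 12:41
  after task 4 (65 min): 13:46
Total elapsed: 224 minutes
End time: 13:46

13:46


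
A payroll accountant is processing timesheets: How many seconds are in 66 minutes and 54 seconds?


Minutes: 66
Extra seconds: 54
Seconds per minute: 60
Minutes to seconds: 66 x 60 = 3960
Total: 3960 + 54 = 4014

4014


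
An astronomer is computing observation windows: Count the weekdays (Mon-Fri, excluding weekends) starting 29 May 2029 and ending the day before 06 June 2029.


Start: 2029-05-29 (Tuesday)
End (exclusive): 2029-06-06 (Wednesday)
Total calendar days: 8
Full weeks: 8 // 7 = 1 -> 5 weekdays
Remaining 1 days starting on Tuesday:
  Tue(w) -> 1 weekdays
Total business days: 5 + 1 = 6

6


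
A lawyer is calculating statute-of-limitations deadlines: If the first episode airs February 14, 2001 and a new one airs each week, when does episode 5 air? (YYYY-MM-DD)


First occurrence: 2001-02-14 (occurrence 1)
Each occurrence is 7 days after the previous.
Occurrence 5 is 4 weeks after the first.
4 weeks = 28 days
2001-02-14 + 28 days = 2001-03-14

2001-03-14


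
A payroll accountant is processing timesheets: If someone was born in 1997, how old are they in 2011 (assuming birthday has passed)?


Birth year: 1997
Current year: 2011
Age = current year - birth year
Age = 2011 - 1997 = 14

14


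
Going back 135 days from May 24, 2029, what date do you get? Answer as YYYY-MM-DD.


Start: 2029-05-24
Subtracting 135 days
Days already passed in May: 24
After going back through May: 111 more days to subtract
April 2029: 30 days, 81 remaining
March 2029: 31 days, 50 remaining
February 2029: 28 days, 22 remaining
January 2029 has 31 days, need 22
Result: 2029-01-09

2029-01-09


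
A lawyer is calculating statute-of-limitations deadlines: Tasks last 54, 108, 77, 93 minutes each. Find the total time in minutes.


Durations: 54, 108, 77, 93
Running sum: 54
+ 108 = 162
+ 77 = 239
+ 93 = 332
Total duration: 332 minutes
That is 5 hours and 32 minutes

332


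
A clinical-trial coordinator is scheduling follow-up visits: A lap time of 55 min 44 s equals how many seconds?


Minutes: 55
Seconds: 44
Convert minutes to seconds: 55 x 60 = 3300
Add remaining seconds: 3300 + 44 = 3344

3344


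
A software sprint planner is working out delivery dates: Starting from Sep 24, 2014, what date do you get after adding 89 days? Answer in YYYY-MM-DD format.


Start: 2014-09-24
Adding 89 days
Days remaining in September: 6
After September: 83 days still to add
October 2014: 31 days, 52 remaining
November 2014: 30 days, 22 remaining
December 2014 has 31 days, need 22
Result: 2014-12-22

2014-12-22


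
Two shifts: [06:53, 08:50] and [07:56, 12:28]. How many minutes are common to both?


Interval A: [413, 530] minutes from midnight
Interval B: [476, 748] minutes from midnight
Overlap start = max(413, 476) = 476
Overlap end = min(530, 748) = 530
Overlap = 530 - 476 = 54 minutes

54


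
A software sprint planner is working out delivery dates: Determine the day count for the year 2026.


Year: 2026
Check leap year rules:
Divisible by 4? No
2026 is not a leap year
Days: 365

365


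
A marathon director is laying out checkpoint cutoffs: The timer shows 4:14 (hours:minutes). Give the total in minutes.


Hours: 4
Minutes: 14
Convert hours to minutes: 4 x 60 = 240
Add remaining minutes: 240 + 14 = 254

254


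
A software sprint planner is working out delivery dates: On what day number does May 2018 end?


Month: May
Year: 2018
May is a 31-day month
Total: 31 days

31


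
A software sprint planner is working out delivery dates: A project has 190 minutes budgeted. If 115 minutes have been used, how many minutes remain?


Total budget: 190 minutes
Time used: 115 minutes
Remaining: 190 - 115 = 75 minutes
Percent used: 60.5%
Percent remaining: 39.5%

75


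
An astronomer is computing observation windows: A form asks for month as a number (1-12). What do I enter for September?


Calendar month order:
8. August
9. September <--
10. October
September is month number 9

9


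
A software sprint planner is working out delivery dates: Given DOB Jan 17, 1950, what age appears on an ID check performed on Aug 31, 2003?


Birth: 1950-01-17
Reference: 2003-08-31
Year difference: 2003 - 1950 = 53
Has birthday (01-17) occurred by 08-31? Yes
Age in full years: 53

53


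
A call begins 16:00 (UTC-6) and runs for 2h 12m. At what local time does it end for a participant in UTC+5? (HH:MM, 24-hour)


Start: 16:00 in UTC-6
Step 1 - add duration:
  minutes: 0 + 12 = 12
  hours: 16 + 2 + 0 = 18
  end in UTC-6: 18:12
Step 2 - convert UTC-6 -> UTC+5:
  offset difference: 5 - (-6) = 11 hours
  18 + (11) = 29 -> mod 24 = 5
Result: 05:12 in UTC+5

05:12


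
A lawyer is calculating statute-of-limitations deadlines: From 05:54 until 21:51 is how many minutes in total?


Start time: 05:54 = 354 minutes from midnight
End time: 21:51 = 1311 minutes from midnight
Difference: 1311 - 354 = 957 minutes
That is 15 hours and 57 minutes

957


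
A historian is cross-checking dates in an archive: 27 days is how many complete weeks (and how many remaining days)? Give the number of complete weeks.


Total days: 27
Days per week: 7
Division: 27 / 7 = 3 remainder 6
Complete weeks: 3
Remaining days: 6

3


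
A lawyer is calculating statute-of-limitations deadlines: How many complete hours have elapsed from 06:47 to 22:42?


Start: 06:47
End: 22:42
Hour difference: 22 - 6 = 16 hours
Minute difference: 42 - 47 = -5 minutes
Total minutes: 955
Complete hours: 955 / 60 = 15 (remainder 55)

15


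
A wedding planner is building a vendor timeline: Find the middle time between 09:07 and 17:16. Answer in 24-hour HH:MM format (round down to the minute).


Start time: 09:07 = 547 minutes from midnight
End time: 17:16 = 1036 minutes from midnight
Sum: 547 + 1036 = 1583
Midpoint: 1583 / 2 = 791 minutes
Convert: 791 / 60 = 13 hours, 11 minutes
Result: 13:11

13:11


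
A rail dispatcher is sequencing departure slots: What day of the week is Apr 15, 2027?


Date: 2027-04-15
January 1, 2027 is a Friday
Day of year: 105
Offset from Jan 1: 104 days
104 mod 7 = 6
Result: Thursday

Thursday


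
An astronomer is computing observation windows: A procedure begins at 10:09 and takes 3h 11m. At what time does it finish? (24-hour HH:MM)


Start time: 10:09
Adding: 3 hours 11 minutes
Minutes: 9 + 11 = 20
Hours: 10 + 3 + 0 = 13
Result: 13:20

13:20


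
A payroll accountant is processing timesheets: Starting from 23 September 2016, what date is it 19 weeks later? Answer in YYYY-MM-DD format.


Start: 2016-09-23
Weeks to add: 19
Convert to days: 19 x 7 = 133 days
Add 133 days to 2016-09-23
Result: 2017-02-03

2017-02-03


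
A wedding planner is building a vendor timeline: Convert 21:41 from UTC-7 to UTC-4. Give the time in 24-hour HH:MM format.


Local time: 21:41 at UTC-7 (offset -7h)
Target zone: UTC-4 (offset -4h)
Difference: -4 - (-7) = 3 hours
Calculation: 21 + (3) = 24
Wraparound: (24) mod 24 = 0
Result: 00:41

00:41


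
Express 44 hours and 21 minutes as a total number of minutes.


Hours: 44
Extra minutes: 21
Minutes per hour: 60
Hours to minutes: 44 x 60 = 2640
Total: 2640 + 21 = 2661

2661


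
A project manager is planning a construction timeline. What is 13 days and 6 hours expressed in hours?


Days: 13
Extra hours: 6
Hours per day: 24
Days to hours: 13 x 24 = 312
Total: 312 + 6 = 318

318


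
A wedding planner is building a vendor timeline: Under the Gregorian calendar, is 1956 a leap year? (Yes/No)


Year: 1956
Divisible by 4? 1956 / 4 = 489.0 -> Yes
Divisible by 100? 1956 / 100 = 19.56 -> No
Divisible by 4 but not 100, so it IS a leap year

Yes


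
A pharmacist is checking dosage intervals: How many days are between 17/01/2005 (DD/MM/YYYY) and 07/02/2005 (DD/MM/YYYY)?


Start date: 2005-01-17
End date: 2005-02-07
Jan 2005: +15 days
Feb 2005: +6 days
Total: 21 days

21


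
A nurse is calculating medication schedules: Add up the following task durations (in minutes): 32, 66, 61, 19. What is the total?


Durations: 32, 66, 61, 19
Running sum: 32
+ 66 = 98
+ 61 = 159
+ 19 = 178
Total duration: 178 minutes
That is 2 hours and 58 minutes

178


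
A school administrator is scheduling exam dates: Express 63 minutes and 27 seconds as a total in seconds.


Minutes: 63
Seconds: 27
Convert minutes to seconds: 63 x 60 = 3780
Add remaining seconds: 3780 + 27 = 3807

3807


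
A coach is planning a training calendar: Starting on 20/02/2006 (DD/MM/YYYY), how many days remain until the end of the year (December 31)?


Start: February 20, 2006
End: December 31, 2006
Days left in February: 8
March: 31
April: 30
May: 31
June: 30
... plus remaining months
Sum of remaining months: 306
Total: 8 + 306 = 314

314


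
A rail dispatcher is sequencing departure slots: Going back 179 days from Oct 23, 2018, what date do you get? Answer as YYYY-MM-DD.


Start: 2018-10-23
Subtracting 179 days
Days already passed in October: 23
After going back through October: 156 more days to subtract
September 2018: 30 days, 126 remaining
August 2018: 31 days, 95 remaining
July 2018: 31 days, 64 remaining
June 2018: 30 days, 34 remaining
Result: 2018-04-27

2018-04-27


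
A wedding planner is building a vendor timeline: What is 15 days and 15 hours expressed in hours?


Days: 15
Extra hours: 15
Hours per day: 24
Days to hours: 15 x 24 = 360
Total: 360 + 15 = 375

375


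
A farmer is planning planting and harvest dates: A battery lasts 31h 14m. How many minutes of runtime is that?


Hours: 31
Extra minutes: 14
Minutes per hour: 60
Hours to minutes: 31 x 60 = 1860
Total: 1860 + 14 = 1874

1874


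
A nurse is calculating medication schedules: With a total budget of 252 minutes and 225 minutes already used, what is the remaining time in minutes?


Total budget: 252 minutes
Time used: 225 minutes
Remaining: 252 - 225 = 27 minutes
Percent used: 89.3%
Percent remaining: 10.7%

27


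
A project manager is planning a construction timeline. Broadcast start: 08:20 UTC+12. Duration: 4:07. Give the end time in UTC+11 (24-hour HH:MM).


Start: 08:20 in UTC+12
Step 1 - add duration:
  minutes: 20 + 7 = 27
  hours: 8 + 4 + 0 = 12
  end in UTC+12: 12:27
Step 2 - convert UTC+12 -> UTC+11:
  offset difference: 11 - (12) = -1 hours
  12 + (-1) = 11 -> mod 24 = 11
Result: 11:27 in UTC+11

11:27


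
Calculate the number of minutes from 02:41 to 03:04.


Start time: 02:41 = 161 minutes from midnight
End time: 03:04 = 184 minutes from midnight
Difference: 184 - 161 = 23 minutes
That is 0 hours and 23 minutes

23


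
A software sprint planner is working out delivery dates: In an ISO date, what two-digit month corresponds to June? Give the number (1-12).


Calendar month order:
5. May
6. June <--
7. July
June is month number 6

6


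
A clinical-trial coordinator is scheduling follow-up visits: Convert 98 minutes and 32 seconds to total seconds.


Minutes: 98
Extra seconds: 32
Seconds per minute: 60
Minutes to seconds: 98 x 60 = 5880
Total: 5880 + 32 = 5912

5912


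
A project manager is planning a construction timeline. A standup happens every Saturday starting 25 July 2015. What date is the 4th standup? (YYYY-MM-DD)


First occurrence: 2015-07-25 (occurrence 1)
Each occurrence is 7 days after the previous.
Occurrence 4 is 3 weeks after the first.
3 weeks = 21 days
2015-07-25 + 21 days = 2015-08-15

2015-08-15


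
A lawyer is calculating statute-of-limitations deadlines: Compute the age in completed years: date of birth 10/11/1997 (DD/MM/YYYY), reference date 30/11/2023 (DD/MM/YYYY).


Birth: 1997-11-10
Reference: 2023-11-30
Year difference: 2023 - 1997 = 26
Has birthday (11-10) occurred by 11-30? Yes
Age in full years: 26

26


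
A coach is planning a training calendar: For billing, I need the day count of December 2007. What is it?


Month: December
Year: 2007
December is a 31-day month
Total: 31 days

31


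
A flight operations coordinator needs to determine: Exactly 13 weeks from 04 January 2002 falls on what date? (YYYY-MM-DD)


Start: 2002-01-04
Weeks to add: 13
Convert to days: 13 x 7 = 91 days
Add 91 days to 2002-01-04
Result: 2002-04-05

2002-04-05


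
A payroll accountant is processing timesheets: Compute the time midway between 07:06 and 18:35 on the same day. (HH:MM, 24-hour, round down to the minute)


Start time: 07:06 = 426 minutes from midnight
End time: 18:35 = 1115 minutes from midnight
Sum: 426 + 1115 = 1541
Midpoint: 1541 / 2 = 770 minutes
Convert: 770 / 60 = 12 hours, 50 minutes
Result: 12:50

12:50


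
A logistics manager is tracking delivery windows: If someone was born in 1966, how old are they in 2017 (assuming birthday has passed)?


Birth year: 1966
Current year: 2017
Age = current year - birth year
Age = 2017 - 1966 = 51

51


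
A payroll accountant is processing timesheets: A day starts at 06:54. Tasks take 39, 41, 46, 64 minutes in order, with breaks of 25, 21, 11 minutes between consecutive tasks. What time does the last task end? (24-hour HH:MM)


Start: 06:54 = 414 min from midnight
  after task 1 (39 min): 07:33
  after break (25 min): 07:58
  after task 2 (41 min): 08:39
  after break (21 min): 09:00
  after task 3 (46 min): 09:46
  after break (11 min): 09:57
  after task 4 (64 min): 11:01
Total elapsed: 247 minutes
End time: 11:01

11:01


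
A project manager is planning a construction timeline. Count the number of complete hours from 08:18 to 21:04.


Start: 08:18
End: 21:04
Hour difference: 21 - 8 = 13 hours
Minute difference: 4 - 18 = -14 minutes
Total minutes: 766
Complete hours: 766 / 60 = 12 (remainder 46)

12


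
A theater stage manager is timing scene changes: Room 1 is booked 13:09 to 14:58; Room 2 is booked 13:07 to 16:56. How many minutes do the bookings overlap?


Interval A: [789, 898] minutes from midnight
Interval B: [787, 1016] minutes from midnight
Overlap start = max(789, 787) = 789
Overlap end = min(898, 1016) = 898
Overlap = 898 - 789 = 109 minutes

109


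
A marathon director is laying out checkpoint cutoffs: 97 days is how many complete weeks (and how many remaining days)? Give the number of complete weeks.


Total days: 97
Days per week: 7
Division: 97 / 7 = 13 remainder 6
Complete weeks: 13
Remaining days: 6

13


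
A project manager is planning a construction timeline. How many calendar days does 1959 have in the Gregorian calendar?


Year: 1959
Check leap year rules:
Divisible by 4? No
1959 is not a leap year
Days: 365

365


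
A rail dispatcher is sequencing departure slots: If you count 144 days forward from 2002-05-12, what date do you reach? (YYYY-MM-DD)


Start: 2002-05-12
Adding 144 days
Days remaining in May: 19
After May: 125 days still to add
June 2002: 30 days, 95 remaining
July 2002: 31 days, 64 remaining
August 2002: 31 days, 33 remaining
September 2002: 30 days, 3 remaining
Result: 2002-10-03

2002-10-03


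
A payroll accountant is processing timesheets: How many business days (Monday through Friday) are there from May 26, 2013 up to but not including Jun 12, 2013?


Start: 2013-05-26 (Sunday)
End (exclusive): 2013-06-12 (Wednesday)
Total calendar days: 17
Full weeks: 17 // 7 = 2 -> 10 weekdays
Remaining 3 days starting on Sunday:
  Sun(-), Mon(w), Tue(w) -> 2 weekdays
Total business days: 10 + 2 = 12

12


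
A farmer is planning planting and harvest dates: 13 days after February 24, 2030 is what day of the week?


Start: 2030-02-24 (Sunday)
Step 1 - find target date: add 13 days
  2030-02-24 + 13 days = 2030-03-09
Step 2 - day of week:
  13 mod 7 = 6
  Sunday + 6 days -> Saturday
Result: Saturday (2030-03-09)

Saturday


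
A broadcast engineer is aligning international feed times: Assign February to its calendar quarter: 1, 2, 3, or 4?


Month: February (month 2)
Q1: January-March (months 1-3)
Q2: April-June (months 4-6)
Q3: July-September (months 7-9)
Q4: October-December (months 10-12)
Month 2 falls in Q1

1


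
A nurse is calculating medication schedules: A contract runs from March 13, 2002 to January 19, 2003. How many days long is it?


Start date: 2002-03-13
End date: 2003-01-19
Mar 2002: +19 days
Apr 2002: +30 days
May 2002: +31 days
... (8 more months)
Total: 312 days

312


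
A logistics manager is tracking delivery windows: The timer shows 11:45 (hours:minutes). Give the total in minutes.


Hours: 11
Minutes: 45
Convert hours to minutes: 11 x 60 = 660
Add remaining minutes: 660 + 45 = 705

705


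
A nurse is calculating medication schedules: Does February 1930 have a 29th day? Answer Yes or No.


Year: 1930
Divisible by 4? 1930 / 4 = 482.5 -> No
Not divisible by 4, so NOT a leap year

No


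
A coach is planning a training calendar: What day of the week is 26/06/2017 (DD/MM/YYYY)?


Date: 2017-06-26
January 1, 2017 is a Sunday
Day of year: 177
Offset from Jan 1: 176 days
176 mod 7 = 1
Result: Monday

Monday


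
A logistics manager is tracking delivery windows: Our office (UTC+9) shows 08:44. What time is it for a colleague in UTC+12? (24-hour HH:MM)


Local time: 08:44 at UTC+9 (offset 9h)
Target zone: UTC+12 (offset 12h)
Difference: 12 - (9) = 3 hours
Calculation: 8 + (3) = 11
Result: 11:44

11:44


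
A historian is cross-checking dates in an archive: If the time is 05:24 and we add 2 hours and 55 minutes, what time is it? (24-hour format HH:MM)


Start time: 05:24
Adding: 2 hours 55 minutes
Minutes: 24 + 55 = 79
Minute overflow: 79 >= 60, so carry 1 hour, minutes = 19
Hours: 5 + 2 + 1 = 8
Result: 08:19

08:19


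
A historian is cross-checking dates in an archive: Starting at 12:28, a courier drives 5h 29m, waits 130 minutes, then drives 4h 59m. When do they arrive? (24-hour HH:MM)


Depart: 12:28
Leg 1: +329 min -> 17:57
Layover: +130 min -> 20:07
Leg 2: +299 min -> 01:06
Total travel: 758 minutes = 12h 38m
Arrival: 01:06

01:06


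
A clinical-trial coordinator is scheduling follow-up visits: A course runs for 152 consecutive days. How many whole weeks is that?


Total days: 152
Days per week: 7
Division: 152 / 7 = 21 remainder 5
Complete weeks: 21
Remaining days: 5

21


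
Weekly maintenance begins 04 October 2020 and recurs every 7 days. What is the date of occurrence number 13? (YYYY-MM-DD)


First occurrence: 2020-10-04 (occurrence 1)
Each occurrence is 7 days after the previous.
Occurrence 13 is 12 weeks after the first.
12 weeks = 84 days
2020-10-04 + 84 days = 2020-12-27

2020-12-27


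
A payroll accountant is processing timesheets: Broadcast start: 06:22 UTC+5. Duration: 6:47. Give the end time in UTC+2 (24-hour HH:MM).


Start: 06:22 in UTC+5
Step 1 - add duration:
  minutes: 22 + 47 = 69 (carry 1h)
  hours: 6 + 6 + 1 = 13
  end in UTC+5: 13:09
Step 2 - convert UTC+5 -> UTC+2:
  offset difference: 2 - (5) = -3 hours
  13 + (-3) = 10 -> mod 24 = 10
Result: 10:09 in UTC+2

10:09
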